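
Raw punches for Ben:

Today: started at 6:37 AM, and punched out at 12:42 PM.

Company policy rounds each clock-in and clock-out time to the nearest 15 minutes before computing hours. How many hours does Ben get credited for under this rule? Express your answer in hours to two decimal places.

6.25 hours

Today: in 6:37 AM→6:30 AM, out 12:42 PM→12:45 PM; 6 h 15 min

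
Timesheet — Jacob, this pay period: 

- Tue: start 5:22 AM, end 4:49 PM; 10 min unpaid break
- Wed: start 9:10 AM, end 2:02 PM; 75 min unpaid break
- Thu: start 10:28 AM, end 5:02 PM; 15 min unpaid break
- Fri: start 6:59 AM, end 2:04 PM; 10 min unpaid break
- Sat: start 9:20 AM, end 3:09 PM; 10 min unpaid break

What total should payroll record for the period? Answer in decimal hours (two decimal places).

Tue: 5:22 AM–4:49 PM = 11 h 27 min; less 10 min break → 11 h 17 min
Wed: 9:10 AM–2:02 PM = 4 h 52 min; less 75 min break → 3 h 37 min
Thu: 10:28 AM–5:02 PM = 6 h 34 min; less 15 min break → 6 h 19 min
Fri: 6:59 AM–2:04 PM = 7 h 5 min; less 10 min break → 6 h 55 min
Sat: 9:20 AM–3:09 PM = 5 h 49 min; less 10 min break → 5 h 39 min
Total: 11 h 17 min + 3 h 37 min + 6 h 19 min + 6 h 55 min + 5 h 39 min = 33 h 47 min.

33.78 hours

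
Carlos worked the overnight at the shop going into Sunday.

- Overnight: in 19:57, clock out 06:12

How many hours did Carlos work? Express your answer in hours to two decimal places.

Overnight: 19:57 → midnight = 4 h 3 min; midnight → 06:12 = 6 h 12 min; span 10 h 15 min

10.25 hours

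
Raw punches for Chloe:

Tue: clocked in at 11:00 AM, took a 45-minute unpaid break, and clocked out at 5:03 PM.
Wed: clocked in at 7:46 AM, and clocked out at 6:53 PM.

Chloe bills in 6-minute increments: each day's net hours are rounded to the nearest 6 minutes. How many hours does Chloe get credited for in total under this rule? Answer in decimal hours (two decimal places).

Tue: 11:00 AM–5:03 PM = 6 h 3 min − 45 min = 5 h 18 min → rounds to 5 h 18 min
Wed: 7:46 AM–6:53 PM = 11 h 7 min → rounds to 11 h 6 min
Total credited: 16 h 24 min.

16.40 hours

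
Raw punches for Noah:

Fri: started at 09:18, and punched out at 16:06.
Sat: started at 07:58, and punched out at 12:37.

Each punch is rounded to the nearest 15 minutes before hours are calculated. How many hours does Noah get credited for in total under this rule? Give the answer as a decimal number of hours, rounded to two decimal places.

11.25 hours

Fri: in 09:18→09:15, out 16:06→16:00; 6 h 45 min
Sat: in 07:58→08:00, out 12:37→12:30; 4 h 30 min
Total credited: 11 h 15 min.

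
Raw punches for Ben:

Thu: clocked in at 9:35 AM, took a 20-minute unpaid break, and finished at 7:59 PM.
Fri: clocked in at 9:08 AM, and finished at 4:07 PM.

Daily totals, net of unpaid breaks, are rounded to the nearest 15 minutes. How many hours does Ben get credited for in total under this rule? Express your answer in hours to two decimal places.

17.00 hours

Thu: 9:35 AM–7:59 PM = 10 h 24 min − 20 min = 10 h 4 min → rounds to 10 h 0 min
Fri: 9:08 AM–4:07 PM = 6 h 59 min → rounds to 7 h 0 min
Total credited: 17 h 0 min.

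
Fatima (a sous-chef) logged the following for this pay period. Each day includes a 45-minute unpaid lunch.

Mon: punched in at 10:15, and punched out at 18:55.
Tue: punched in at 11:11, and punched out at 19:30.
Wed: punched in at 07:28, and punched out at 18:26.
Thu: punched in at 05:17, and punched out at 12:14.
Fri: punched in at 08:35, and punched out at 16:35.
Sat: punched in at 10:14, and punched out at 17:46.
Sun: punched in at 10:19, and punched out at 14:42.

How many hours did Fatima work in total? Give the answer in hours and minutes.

49 h 34 min

Mon: 10:15–18:55 = 8 h 40 min; less 45 min break → 7 h 55 min
Tue: 11:11–19:30 = 8 h 19 min; less 45 min break → 7 h 34 min
Wed: 07:28–18:26 = 10 h 58 min; less 45 min break → 10 h 13 min
Thu: 05:17–12:14 = 6 h 57 min; less 45 min break → 6 h 12 min
Fri: 08:35–16:35 = 8 h 0 min; less 45 min break → 7 h 15 min
Sat: 10:14–17:46 = 7 h 32 min; less 45 min break → 6 h 47 min
Sun: 10:19–14:42 = 4 h 23 min; less 45 min break → 3 h 38 min
Total: 7 h 55 min + 7 h 34 min + 10 h 13 min + 6 h 12 min + 7 h 15 min + 6 h 47 min + 3 h 38 min = 49 h 34 min.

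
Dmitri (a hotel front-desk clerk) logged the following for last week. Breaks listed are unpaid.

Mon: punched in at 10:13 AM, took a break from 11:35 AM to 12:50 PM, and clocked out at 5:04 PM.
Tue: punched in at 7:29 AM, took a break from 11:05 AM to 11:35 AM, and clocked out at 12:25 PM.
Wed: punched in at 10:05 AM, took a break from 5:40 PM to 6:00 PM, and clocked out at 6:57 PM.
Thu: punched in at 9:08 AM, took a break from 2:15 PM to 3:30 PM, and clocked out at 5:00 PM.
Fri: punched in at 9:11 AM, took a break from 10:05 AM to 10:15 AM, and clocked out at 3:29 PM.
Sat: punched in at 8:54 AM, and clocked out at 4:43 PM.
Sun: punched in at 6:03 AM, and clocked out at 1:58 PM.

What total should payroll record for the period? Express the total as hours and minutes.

47 h 3 min

Mon: 10:13 AM–5:04 PM = 6 h 51 min; less 75 min break → 5 h 36 min
Tue: 7:29 AM–12:25 PM = 4 h 56 min; less 30 min break → 4 h 26 min
Wed: 10:05 AM–6:57 PM = 8 h 52 min; less 20 min break → 8 h 32 min
Thu: 9:08 AM–5:00 PM = 7 h 52 min; less 75 min break → 6 h 37 min
Fri: 9:11 AM–3:29 PM = 6 h 18 min; less 10 min break → 6 h 8 min
Sat: 8:54 AM–4:43 PM = 7 h 49 min
Sun: 6:03 AM–1:58 PM = 7 h 55 min
Total: 5 h 36 min + 4 h 26 min + 8 h 32 min + 6 h 37 min + 6 h 8 min + 7 h 49 min + 7 h 55 min = 47 h 3 min.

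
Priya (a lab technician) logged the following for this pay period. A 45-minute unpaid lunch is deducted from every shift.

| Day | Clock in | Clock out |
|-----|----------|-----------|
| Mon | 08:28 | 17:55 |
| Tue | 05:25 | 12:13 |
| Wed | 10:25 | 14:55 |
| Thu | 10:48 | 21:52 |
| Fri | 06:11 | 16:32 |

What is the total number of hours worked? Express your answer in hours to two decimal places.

Mon: 08:28–17:55 = 9 h 27 min; less 45 min break → 8 h 42 min
Tue: 05:25–12:13 = 6 h 48 min; less 45 min break → 6 h 3 min
Wed: 10:25–14:55 = 4 h 30 min; less 45 min break → 3 h 45 min
Thu: 10:48–21:52 = 11 h 4 min; less 45 min break → 10 h 19 min
Fri: 06:11–16:32 = 10 h 21 min; less 45 min break → 9 h 36 min
Total: 8 h 42 min + 6 h 3 min + 3 h 45 min + 10 h 19 min + 9 h 36 min = 38 h 25 min.

38.42 hours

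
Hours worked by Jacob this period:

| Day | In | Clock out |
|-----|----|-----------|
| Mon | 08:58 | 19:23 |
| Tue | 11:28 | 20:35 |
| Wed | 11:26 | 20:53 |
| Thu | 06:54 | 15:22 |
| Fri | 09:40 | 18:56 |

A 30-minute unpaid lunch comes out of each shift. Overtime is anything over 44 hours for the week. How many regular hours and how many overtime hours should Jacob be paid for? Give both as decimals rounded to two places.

Mon: 08:58–19:23 = 10 h 25 min; less 30 min break → 9 h 55 min
Tue: 11:28–20:35 = 9 h 7 min; less 30 min break → 8 h 37 min
Wed: 11:26–20:53 = 9 h 27 min; less 30 min break → 8 h 57 min
Thu: 06:54–15:22 = 8 h 28 min; less 30 min break → 7 h 58 min
Fri: 09:40–18:56 = 9 h 16 min; less 30 min break → 8 h 46 min
Total worked: 44 h 13 min = 44.22 h.
Threshold 44 h → overtime 0 h 13 min, regular 44 h 0 min.

Regular 44.00 hours, overtime 0.22 hours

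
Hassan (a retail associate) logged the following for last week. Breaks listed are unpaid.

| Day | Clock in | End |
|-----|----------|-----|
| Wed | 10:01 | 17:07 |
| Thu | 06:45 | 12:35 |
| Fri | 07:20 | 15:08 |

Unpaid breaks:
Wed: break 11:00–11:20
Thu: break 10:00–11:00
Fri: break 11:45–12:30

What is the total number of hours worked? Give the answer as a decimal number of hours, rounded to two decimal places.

18.65 hours

Wed: 10:01–17:07 = 7 h 6 min; less 20 min break → 6 h 46 min
Thu: 06:45–12:35 = 5 h 50 min; less 60 min break → 4 h 50 min
Fri: 07:20–15:08 = 7 h 48 min; less 45 min break → 7 h 3 min
Total: 6 h 46 min + 4 h 50 min + 7 h 3 min = 18 h 39 min.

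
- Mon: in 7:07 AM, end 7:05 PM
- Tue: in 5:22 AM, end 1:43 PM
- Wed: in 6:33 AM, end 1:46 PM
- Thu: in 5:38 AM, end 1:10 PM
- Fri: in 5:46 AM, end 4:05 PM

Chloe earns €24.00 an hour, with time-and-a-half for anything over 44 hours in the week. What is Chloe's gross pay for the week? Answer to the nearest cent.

Mon: 7:07 AM–7:05 PM = 11 h 58 min
Tue: 5:22 AM–1:43 PM = 8 h 21 min
Wed: 6:33 AM–1:46 PM = 7 h 13 min
Thu: 5:38 AM–1:10 PM = 7 h 32 min
Fri: 5:46 AM–4:05 PM = 10 h 19 min
Total worked: 45 h 23 min = 2723 min.
Regular 44 h 0 min = 2640 min at €24.00/h; overtime 1 h 23 min = 83 min at €36.00/h.
Pay = (2640 × €24.00 + 83 × €36.00) ÷ 60 = €1105.80.

€1105.80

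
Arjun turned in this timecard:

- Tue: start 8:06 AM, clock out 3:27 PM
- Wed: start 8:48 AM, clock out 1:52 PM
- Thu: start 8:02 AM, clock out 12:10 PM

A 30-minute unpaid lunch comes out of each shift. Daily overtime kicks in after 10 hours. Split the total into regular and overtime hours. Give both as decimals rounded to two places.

Regular 15.05 hours, overtime 0.00 hours

Tue: 8:06 AM–3:27 PM = 7 h 21 min; less 30 min break → 6 h 51 min
Wed: 8:48 AM–1:52 PM = 5 h 4 min; less 30 min break → 4 h 34 min
Thu: 8:02 AM–12:10 PM = 4 h 8 min; less 30 min break → 3 h 38 min
Tue reg 6 h 51 min / OT 0 h 0 min; Wed reg 4 h 34 min / OT 0 h 0 min; Thu reg 3 h 38 min / OT 0 h 0 min.
Totals: regular 15 h 3 min, overtime 0 h 0 min.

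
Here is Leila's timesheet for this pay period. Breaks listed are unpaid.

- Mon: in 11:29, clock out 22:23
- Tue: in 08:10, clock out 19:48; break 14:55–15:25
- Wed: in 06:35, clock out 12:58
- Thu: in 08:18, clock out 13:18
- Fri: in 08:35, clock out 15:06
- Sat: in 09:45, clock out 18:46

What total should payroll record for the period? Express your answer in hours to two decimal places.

48.95 hours

Mon: 11:29–22:23 = 10 h 54 min
Tue: 08:10–19:48 = 11 h 38 min; less 30 min break → 11 h 8 min
Wed: 06:35–12:58 = 6 h 23 min
Thu: 08:18–13:18 = 5 h 0 min
Fri: 08:35–15:06 = 6 h 31 min
Sat: 09:45–18:46 = 9 h 1 min
Total: 10 h 54 min + 11 h 8 min + 6 h 23 min + 5 h 0 min + 6 h 31 min + 9 h 1 min = 48 h 57 min.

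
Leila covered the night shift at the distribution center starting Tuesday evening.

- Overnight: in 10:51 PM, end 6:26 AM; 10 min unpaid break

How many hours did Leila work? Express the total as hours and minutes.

7 h 25 min

Overnight: 10:51 PM → midnight = 1 h 9 min; midnight → 6:26 AM = 6 h 26 min; span 7 h 35 min; less 10 min break → 7 h 25 min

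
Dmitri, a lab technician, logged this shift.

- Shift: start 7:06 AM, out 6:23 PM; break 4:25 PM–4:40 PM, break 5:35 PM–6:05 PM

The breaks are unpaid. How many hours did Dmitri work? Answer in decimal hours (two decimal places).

10.53 hours

Shift: 7:06 AM–6:23 PM = 11 h 17 min; less 45 min break → 10 h 32 min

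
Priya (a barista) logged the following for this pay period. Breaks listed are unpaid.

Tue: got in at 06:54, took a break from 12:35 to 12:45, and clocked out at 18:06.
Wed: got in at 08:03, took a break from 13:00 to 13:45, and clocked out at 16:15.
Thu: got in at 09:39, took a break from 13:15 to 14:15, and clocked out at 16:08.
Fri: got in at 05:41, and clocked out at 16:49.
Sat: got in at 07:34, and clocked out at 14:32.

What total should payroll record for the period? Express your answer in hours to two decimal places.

42.07 hours

Tue: 06:54–18:06 = 11 h 12 min; less 10 min break → 11 h 2 min
Wed: 08:03–16:15 = 8 h 12 min; less 45 min break → 7 h 27 min
Thu: 09:39–16:08 = 6 h 29 min; less 60 min break → 5 h 29 min
Fri: 05:41–16:49 = 11 h 8 min
Sat: 07:34–14:32 = 6 h 58 min
Total: 11 h 2 min + 7 h 27 min + 5 h 29 min + 11 h 8 min + 6 h 58 min = 42 h 4 min.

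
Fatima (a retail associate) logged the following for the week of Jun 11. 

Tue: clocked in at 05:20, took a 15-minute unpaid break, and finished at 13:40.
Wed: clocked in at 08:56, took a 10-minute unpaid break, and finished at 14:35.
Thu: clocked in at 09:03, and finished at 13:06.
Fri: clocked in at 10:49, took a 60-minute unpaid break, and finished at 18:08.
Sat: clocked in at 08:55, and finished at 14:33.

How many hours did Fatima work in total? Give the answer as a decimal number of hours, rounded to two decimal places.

29.57 hours

Tue: 05:20–13:40 = 8 h 20 min; less 15 min break → 8 h 5 min
Wed: 08:56–14:35 = 5 h 39 min; less 10 min break → 5 h 29 min
Thu: 09:03–13:06 = 4 h 3 min
Fri: 10:49–18:08 = 7 h 19 min; less 60 min break → 6 h 19 min
Sat: 08:55–14:33 = 5 h 38 min
Total: 8 h 5 min + 5 h 29 min + 4 h 3 min + 6 h 19 min + 5 h 38 min = 29 h 34 min.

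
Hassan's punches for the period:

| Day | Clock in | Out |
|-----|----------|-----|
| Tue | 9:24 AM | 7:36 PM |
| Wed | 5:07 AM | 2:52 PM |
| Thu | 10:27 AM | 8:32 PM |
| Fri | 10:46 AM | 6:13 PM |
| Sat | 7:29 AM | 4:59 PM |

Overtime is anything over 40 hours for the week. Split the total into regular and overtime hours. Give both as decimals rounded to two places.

Regular 40.00 hours, overtime 6.98 hours

Tue: 9:24 AM–7:36 PM = 10 h 12 min
Wed: 5:07 AM–2:52 PM = 9 h 45 min
Thu: 10:27 AM–8:32 PM = 10 h 5 min
Fri: 10:46 AM–6:13 PM = 7 h 27 min
Sat: 7:29 AM–4:59 PM = 9 h 30 min
Total worked: 46 h 59 min = 46.98 h.
Threshold 40 h → overtime 6 h 59 min, regular 40 h 0 min.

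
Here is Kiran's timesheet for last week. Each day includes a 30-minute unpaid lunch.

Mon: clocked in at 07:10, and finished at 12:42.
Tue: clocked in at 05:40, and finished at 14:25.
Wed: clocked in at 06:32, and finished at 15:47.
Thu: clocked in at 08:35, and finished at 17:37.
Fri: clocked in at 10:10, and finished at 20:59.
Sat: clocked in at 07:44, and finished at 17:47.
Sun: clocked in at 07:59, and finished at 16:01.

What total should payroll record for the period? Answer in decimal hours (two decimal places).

Mon: 07:10–12:42 = 5 h 32 min; less 30 min break → 5 h 2 min
Tue: 05:40–14:25 = 8 h 45 min; less 30 min break → 8 h 15 min
Wed: 06:32–15:47 = 9 h 15 min; less 30 min break → 8 h 45 min
Thu: 08:35–17:37 = 9 h 2 min; less 30 min break → 8 h 32 min
Fri: 10:10–20:59 = 10 h 49 min; less 30 min break → 10 h 19 min
Sat: 07:44–17:47 = 10 h 3 min; less 30 min break → 9 h 33 min
Sun: 07:59–16:01 = 8 h 2 min; less 30 min break → 7 h 32 min
Total: 5 h 2 min + 8 h 15 min + 8 h 45 min + 8 h 32 min + 10 h 19 min + 9 h 33 min + 7 h 32 min = 57 h 58 min.

57.97 hours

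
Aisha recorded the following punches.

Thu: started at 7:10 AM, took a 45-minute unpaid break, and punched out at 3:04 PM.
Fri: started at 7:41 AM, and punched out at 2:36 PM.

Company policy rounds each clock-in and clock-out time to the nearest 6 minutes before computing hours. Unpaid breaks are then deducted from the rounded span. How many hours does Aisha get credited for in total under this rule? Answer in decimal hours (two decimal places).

Thu: in 7:10 AM→7:12 AM, out 3:04 PM→3:06 PM; 7 h 54 min − 45 min = 7 h 9 min
Fri: in 7:41 AM→7:42 AM, out 2:36 PM→2:36 PM; 6 h 54 min
Total credited: 14 h 3 min.

14.05 hours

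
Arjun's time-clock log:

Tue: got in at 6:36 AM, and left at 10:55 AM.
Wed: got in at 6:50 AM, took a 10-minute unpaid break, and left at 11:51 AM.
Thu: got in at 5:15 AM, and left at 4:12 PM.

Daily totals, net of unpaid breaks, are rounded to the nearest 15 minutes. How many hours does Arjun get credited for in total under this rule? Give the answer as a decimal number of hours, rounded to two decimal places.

20.00 hours

Tue: 6:36 AM–10:55 AM = 4 h 19 min → rounds to 4 h 15 min
Wed: 6:50 AM–11:51 AM = 5 h 1 min − 10 min = 4 h 51 min → rounds to 4 h 45 min
Thu: 5:15 AM–4:12 PM = 10 h 57 min → rounds to 11 h 0 min
Total credited: 20 h 0 min.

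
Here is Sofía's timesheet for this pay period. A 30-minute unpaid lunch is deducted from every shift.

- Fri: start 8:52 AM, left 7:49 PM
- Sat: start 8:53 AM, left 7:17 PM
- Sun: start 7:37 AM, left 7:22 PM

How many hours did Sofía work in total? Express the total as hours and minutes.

31 h 36 min

Fri: 8:52 AM–7:49 PM = 10 h 57 min; less 30 min break → 10 h 27 min
Sat: 8:53 AM–7:17 PM = 10 h 24 min; less 30 min break → 9 h 54 min
Sun: 7:37 AM–7:22 PM = 11 h 45 min; less 30 min break → 11 h 15 min
Total: 10 h 27 min + 9 h 54 min + 11 h 15 min = 31 h 36 min.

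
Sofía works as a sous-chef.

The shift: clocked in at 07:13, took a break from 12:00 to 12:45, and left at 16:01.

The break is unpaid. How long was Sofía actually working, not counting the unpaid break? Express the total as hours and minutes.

The shift: 07:13–16:01 = 8 h 48 min; less 45 min break → 8 h 3 min

8 h 3 min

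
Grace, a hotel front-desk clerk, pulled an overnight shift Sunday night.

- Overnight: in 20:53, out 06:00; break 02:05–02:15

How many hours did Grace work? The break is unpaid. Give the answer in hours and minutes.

8 h 57 min

Overnight: 20:53 → midnight = 3 h 7 min; midnight → 06:00 = 6 h 0 min; span 9 h 7 min; less 10 min break → 8 h 57 min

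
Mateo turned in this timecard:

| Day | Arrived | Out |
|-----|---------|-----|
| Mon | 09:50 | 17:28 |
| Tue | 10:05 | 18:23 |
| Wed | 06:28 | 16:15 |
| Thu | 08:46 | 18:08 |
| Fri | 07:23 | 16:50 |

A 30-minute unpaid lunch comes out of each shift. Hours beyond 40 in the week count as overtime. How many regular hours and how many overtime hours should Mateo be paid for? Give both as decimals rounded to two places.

Regular 40.00 hours, overtime 2.03 hours

Mon: 09:50–17:28 = 7 h 38 min; less 30 min break → 7 h 8 min
Tue: 10:05–18:23 = 8 h 18 min; less 30 min break → 7 h 48 min
Wed: 06:28–16:15 = 9 h 47 min; less 30 min break → 9 h 17 min
Thu: 08:46–18:08 = 9 h 22 min; less 30 min break → 8 h 52 min
Fri: 07:23–16:50 = 9 h 27 min; less 30 min break → 8 h 57 min
Total worked: 42 h 2 min = 42.03 h.
Threshold 40 h → overtime 2 h 2 min, regular 40 h 0 min.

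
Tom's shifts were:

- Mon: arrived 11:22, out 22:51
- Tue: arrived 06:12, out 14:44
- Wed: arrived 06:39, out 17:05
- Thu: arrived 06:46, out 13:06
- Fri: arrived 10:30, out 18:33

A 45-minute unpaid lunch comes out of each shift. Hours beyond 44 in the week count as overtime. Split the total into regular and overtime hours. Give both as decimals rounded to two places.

Regular 41.08 hours, overtime 0.00 hours

Mon: 11:22–22:51 = 11 h 29 min; less 45 min break → 10 h 44 min
Tue: 06:12–14:44 = 8 h 32 min; less 45 min break → 7 h 47 min
Wed: 06:39–17:05 = 10 h 26 min; less 45 min break → 9 h 41 min
Thu: 06:46–13:06 = 6 h 20 min; less 45 min break → 5 h 35 min
Fri: 10:30–18:33 = 8 h 3 min; less 45 min break → 7 h 18 min
Total worked: 41 h 5 min = 41.08 h.
Threshold 44 h → overtime 0 h 0 min, regular 41 h 5 min.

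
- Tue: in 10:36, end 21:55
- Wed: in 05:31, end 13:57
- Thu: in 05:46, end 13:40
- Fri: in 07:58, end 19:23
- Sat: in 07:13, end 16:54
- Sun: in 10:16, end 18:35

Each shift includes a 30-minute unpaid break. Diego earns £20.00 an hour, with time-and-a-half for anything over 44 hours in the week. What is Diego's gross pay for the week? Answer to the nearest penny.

£1182.00

Tue: 10:36–21:55 = 11 h 19 min; less 30 min break → 10 h 49 min
Wed: 05:31–13:57 = 8 h 26 min; less 30 min break → 7 h 56 min
Thu: 05:46–13:40 = 7 h 54 min; less 30 min break → 7 h 24 min
Fri: 07:58–19:23 = 11 h 25 min; less 30 min break → 10 h 55 min
Sat: 07:13–16:54 = 9 h 41 min; less 30 min break → 9 h 11 min
Sun: 10:16–18:35 = 8 h 19 min; less 30 min break → 7 h 49 min
Total worked: 54 h 4 min = 3244 min.
Regular 44 h 0 min = 2640 min at £20.00/h; overtime 10 h 4 min = 604 min at £30.00/h.
Pay = (2640 × £20.00 + 604 × £30.00) ÷ 60 = £1182.00.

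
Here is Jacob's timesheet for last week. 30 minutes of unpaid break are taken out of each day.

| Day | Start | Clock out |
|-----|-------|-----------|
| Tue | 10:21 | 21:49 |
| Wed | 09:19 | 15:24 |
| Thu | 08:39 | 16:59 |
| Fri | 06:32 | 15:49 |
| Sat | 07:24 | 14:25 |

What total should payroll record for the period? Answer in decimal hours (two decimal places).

39.68 hours

Tue: 10:21–21:49 = 11 h 28 min; less 30 min break → 10 h 58 min
Wed: 09:19–15:24 = 6 h 5 min; less 30 min break → 5 h 35 min
Thu: 08:39–16:59 = 8 h 20 min; less 30 min break → 7 h 50 min
Fri: 06:32–15:49 = 9 h 17 min; less 30 min break → 8 h 47 min
Sat: 07:24–14:25 = 7 h 1 min; less 30 min break → 6 h 31 min
Total: 10 h 58 min + 5 h 35 min + 7 h 50 min + 8 h 47 min + 6 h 31 min = 39 h 41 min.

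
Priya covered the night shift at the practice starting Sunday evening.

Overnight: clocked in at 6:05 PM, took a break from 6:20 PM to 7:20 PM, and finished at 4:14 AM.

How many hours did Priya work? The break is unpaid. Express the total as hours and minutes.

Overnight: 6:05 PM → midnight = 5 h 55 min; midnight → 4:14 AM = 4 h 14 min; span 10 h 9 min; less 60 min break → 9 h 9 min

9 h 9 min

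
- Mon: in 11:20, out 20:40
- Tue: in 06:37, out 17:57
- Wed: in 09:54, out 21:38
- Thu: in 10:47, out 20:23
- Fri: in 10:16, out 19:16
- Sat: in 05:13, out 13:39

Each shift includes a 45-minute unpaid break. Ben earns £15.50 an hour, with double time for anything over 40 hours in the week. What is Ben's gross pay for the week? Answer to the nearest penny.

Mon: 11:20–20:40 = 9 h 20 min; less 45 min break → 8 h 35 min
Tue: 06:37–17:57 = 11 h 20 min; less 45 min break → 10 h 35 min
Wed: 09:54–21:38 = 11 h 44 min; less 45 min break → 10 h 59 min
Thu: 10:47–20:23 = 9 h 36 min; less 45 min break → 8 h 51 min
Fri: 10:16–19:16 = 9 h 0 min; less 45 min break → 8 h 15 min
Sat: 05:13–13:39 = 8 h 26 min; less 45 min break → 7 h 41 min
Total worked: 54 h 56 min = 3296 min.
Regular 40 h 0 min = 2400 min at £15.50/h; overtime 14 h 56 min = 896 min at £31.00/h.
Pay = (2400 × £15.50 + 896 × £31.00) ÷ 60 = £1082.93.

£1082.93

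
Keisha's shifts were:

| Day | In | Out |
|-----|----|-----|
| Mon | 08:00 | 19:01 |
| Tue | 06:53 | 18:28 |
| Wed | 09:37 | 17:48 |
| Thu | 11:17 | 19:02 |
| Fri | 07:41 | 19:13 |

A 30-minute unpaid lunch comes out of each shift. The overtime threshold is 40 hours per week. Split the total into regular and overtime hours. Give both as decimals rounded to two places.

Mon: 08:00–19:01 = 11 h 1 min; less 30 min break → 10 h 31 min
Tue: 06:53–18:28 = 11 h 35 min; less 30 min break → 11 h 5 min
Wed: 09:37–17:48 = 8 h 11 min; less 30 min break → 7 h 41 min
Thu: 11:17–19:02 = 7 h 45 min; less 30 min break → 7 h 15 min
Fri: 07:41–19:13 = 11 h 32 min; less 30 min break → 11 h 2 min
Total worked: 47 h 34 min = 47.57 h.
Threshold 40 h → overtime 7 h 34 min, regular 40 h 0 min.

Regular 40.00 hours, overtime 7.57 hours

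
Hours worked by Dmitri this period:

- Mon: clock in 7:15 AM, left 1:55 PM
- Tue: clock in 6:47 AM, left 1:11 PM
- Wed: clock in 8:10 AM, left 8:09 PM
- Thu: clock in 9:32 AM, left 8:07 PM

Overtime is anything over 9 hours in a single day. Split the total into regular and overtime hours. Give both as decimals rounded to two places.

Mon: 7:15 AM–1:55 PM = 6 h 40 min
Tue: 6:47 AM–1:11 PM = 6 h 24 min
Wed: 8:10 AM–8:09 PM = 11 h 59 min
Thu: 9:32 AM–8:07 PM = 10 h 35 min
Mon reg 6 h 40 min / OT 0 h 0 min; Tue reg 6 h 24 min / OT 0 h 0 min; Wed reg 9 h 0 min / OT 2 h 59 min; Thu reg 9 h 0 min / OT 1 h 35 min.
Totals: regular 31 h 4 min, overtime 4 h 34 min.

Regular 31.07 hours, overtime 4.57 hours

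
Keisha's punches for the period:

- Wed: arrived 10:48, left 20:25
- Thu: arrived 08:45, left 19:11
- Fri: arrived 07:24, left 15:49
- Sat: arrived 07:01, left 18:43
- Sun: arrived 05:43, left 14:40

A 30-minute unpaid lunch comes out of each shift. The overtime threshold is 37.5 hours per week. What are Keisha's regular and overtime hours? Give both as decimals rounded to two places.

Wed: 10:48–20:25 = 9 h 37 min; less 30 min break → 9 h 7 min
Thu: 08:45–19:11 = 10 h 26 min; less 30 min break → 9 h 56 min
Fri: 07:24–15:49 = 8 h 25 min; less 30 min break → 7 h 55 min
Sat: 07:01–18:43 = 11 h 42 min; less 30 min break → 11 h 12 min
Sun: 05:43–14:40 = 8 h 57 min; less 30 min break → 8 h 27 min
Total worked: 46 h 37 min = 46.62 h.
Threshold 37.5 h → overtime 9 h 7 min, regular 37 h 30 min.

Regular 37.50 hours, overtime 9.12 hours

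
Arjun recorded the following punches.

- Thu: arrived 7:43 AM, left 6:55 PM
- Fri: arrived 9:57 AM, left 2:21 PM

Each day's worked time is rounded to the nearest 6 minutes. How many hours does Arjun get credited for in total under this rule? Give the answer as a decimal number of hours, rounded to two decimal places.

15.60 hours

Thu: 7:43 AM–6:55 PM = 11 h 12 min → rounds to 11 h 12 min
Fri: 9:57 AM–2:21 PM = 4 h 24 min → rounds to 4 h 24 min
Total credited: 15 h 36 min.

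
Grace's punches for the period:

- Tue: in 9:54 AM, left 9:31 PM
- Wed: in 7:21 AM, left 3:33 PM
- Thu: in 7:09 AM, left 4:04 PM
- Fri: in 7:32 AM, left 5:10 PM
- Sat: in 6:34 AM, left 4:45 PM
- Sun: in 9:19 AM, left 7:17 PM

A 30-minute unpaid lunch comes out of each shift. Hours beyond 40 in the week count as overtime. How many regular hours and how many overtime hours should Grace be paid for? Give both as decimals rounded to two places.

Tue: 9:54 AM–9:31 PM = 11 h 37 min; less 30 min break → 11 h 7 min
Wed: 7:21 AM–3:33 PM = 8 h 12 min; less 30 min break → 7 h 42 min
Thu: 7:09 AM–4:04 PM = 8 h 55 min; less 30 min break → 8 h 25 min
Fri: 7:32 AM–5:10 PM = 9 h 38 min; less 30 min break → 9 h 8 min
Sat: 6:34 AM–4:45 PM = 10 h 11 min; less 30 min break → 9 h 41 min
Sun: 9:19 AM–7:17 PM = 9 h 58 min; less 30 min break → 9 h 28 min
Total worked: 55 h 31 min = 55.52 h.
Threshold 40 h → overtime 15 h 31 min, regular 40 h 0 min.

Regular 40.00 hours, overtime 15.52 hours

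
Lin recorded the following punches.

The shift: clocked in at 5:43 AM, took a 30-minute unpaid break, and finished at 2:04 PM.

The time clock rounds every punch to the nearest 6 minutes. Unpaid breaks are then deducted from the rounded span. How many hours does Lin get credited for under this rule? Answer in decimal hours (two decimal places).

The shift: in 5:43 AM→5:42 AM, out 2:04 PM→2:06 PM; 8 h 24 min − 30 min = 7 h 54 min

7.90 hours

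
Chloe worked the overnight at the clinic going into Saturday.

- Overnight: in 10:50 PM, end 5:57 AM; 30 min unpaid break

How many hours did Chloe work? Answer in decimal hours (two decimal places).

Overnight: 10:50 PM → midnight = 1 h 10 min; midnight → 5:57 AM = 5 h 57 min; span 7 h 7 min; less 30 min break → 6 h 37 min

6.62 hours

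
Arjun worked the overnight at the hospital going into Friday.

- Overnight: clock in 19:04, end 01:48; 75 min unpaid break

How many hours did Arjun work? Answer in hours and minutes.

Overnight: 19:04 → midnight = 4 h 56 min; midnight → 01:48 = 1 h 48 min; span 6 h 44 min; less 75 min break → 5 h 29 min

5 h 29 min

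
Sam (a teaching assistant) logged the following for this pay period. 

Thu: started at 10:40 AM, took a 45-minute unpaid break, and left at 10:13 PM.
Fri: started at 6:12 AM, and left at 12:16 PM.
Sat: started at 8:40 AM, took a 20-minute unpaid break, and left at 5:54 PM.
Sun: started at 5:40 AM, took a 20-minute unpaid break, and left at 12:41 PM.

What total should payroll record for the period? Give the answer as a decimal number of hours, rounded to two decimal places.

32.45 hours

Thu: 10:40 AM–10:13 PM = 11 h 33 min; less 45 min break → 10 h 48 min
Fri: 6:12 AM–12:16 PM = 6 h 4 min
Sat: 8:40 AM–5:54 PM = 9 h 14 min; less 20 min break → 8 h 54 min
Sun: 5:40 AM–12:41 PM = 7 h 1 min; less 20 min break → 6 h 41 min
Total: 10 h 48 min + 6 h 4 min + 8 h 54 min + 6 h 41 min = 32 h 27 min.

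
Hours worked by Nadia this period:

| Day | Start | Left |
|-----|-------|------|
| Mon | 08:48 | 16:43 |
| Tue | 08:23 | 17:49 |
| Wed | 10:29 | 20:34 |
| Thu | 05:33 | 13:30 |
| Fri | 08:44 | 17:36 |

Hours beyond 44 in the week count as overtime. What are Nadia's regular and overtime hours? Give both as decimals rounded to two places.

Regular 44.00 hours, overtime 0.25 hours

Mon: 08:48–16:43 = 7 h 55 min
Tue: 08:23–17:49 = 9 h 26 min
Wed: 10:29–20:34 = 10 h 5 min
Thu: 05:33–13:30 = 7 h 57 min
Fri: 08:44–17:36 = 8 h 52 min
Total worked: 44 h 15 min = 44.25 h.
Threshold 44 h → overtime 0 h 15 min, regular 44 h 0 min.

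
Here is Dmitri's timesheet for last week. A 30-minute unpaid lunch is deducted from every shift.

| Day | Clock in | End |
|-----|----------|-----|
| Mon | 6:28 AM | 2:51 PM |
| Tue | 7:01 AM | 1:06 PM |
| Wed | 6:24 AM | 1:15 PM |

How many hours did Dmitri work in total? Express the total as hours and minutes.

Mon: 6:28 AM–2:51 PM = 8 h 23 min; less 30 min break → 7 h 53 min
Tue: 7:01 AM–1:06 PM = 6 h 5 min; less 30 min break → 5 h 35 min
Wed: 6:24 AM–1:15 PM = 6 h 51 min; less 30 min break → 6 h 21 min
Total: 7 h 53 min + 5 h 35 min + 6 h 21 min = 19 h 49 min.

19 h 49 min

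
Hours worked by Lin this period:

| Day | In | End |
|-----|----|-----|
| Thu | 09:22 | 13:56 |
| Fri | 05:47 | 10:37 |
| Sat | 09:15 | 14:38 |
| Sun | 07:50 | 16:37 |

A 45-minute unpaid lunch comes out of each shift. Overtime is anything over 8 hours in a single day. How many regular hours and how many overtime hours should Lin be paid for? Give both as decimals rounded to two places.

Thu: 09:22–13:56 = 4 h 34 min; less 45 min break → 3 h 49 min
Fri: 05:47–10:37 = 4 h 50 min; less 45 min break → 4 h 5 min
Sat: 09:15–14:38 = 5 h 23 min; less 45 min break → 4 h 38 min
Sun: 07:50–16:37 = 8 h 47 min; less 45 min break → 8 h 2 min
Thu reg 3 h 49 min / OT 0 h 0 min; Fri reg 4 h 5 min / OT 0 h 0 min; Sat reg 4 h 38 min / OT 0 h 0 min; Sun reg 8 h 0 min / OT 0 h 2 min.
Totals: regular 20 h 32 min, overtime 0 h 2 min.

Regular 20.53 hours, overtime 0.03 hours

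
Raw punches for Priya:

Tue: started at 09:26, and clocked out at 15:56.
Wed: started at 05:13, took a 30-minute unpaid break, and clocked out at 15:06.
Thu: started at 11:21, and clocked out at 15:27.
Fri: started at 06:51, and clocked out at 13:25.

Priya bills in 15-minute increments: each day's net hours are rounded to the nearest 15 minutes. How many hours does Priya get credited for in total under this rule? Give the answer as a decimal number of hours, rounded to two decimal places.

26.50 hours

Tue: 09:26–15:56 = 6 h 30 min → rounds to 6 h 30 min
Wed: 05:13–15:06 = 9 h 53 min − 30 min = 9 h 23 min → rounds to 9 h 30 min
Thu: 11:21–15:27 = 4 h 6 min → rounds to 4 h 0 min
Fri: 06:51–13:25 = 6 h 34 min → rounds to 6 h 30 min
Total credited: 26 h 30 min.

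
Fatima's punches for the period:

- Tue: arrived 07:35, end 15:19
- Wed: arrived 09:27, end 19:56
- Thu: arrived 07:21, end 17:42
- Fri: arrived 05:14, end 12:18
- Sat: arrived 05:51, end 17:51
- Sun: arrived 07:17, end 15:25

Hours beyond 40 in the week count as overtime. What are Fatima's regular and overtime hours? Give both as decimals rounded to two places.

Tue: 07:35–15:19 = 7 h 44 min
Wed: 09:27–19:56 = 10 h 29 min
Thu: 07:21–17:42 = 10 h 21 min
Fri: 05:14–12:18 = 7 h 4 min
Sat: 05:51–17:51 = 12 h 0 min
Sun: 07:17–15:25 = 8 h 8 min
Total worked: 55 h 46 min = 55.77 h.
Threshold 40 h → overtime 15 h 46 min, regular 40 h 0 min.

Regular 40.00 hours, overtime 15.77 hours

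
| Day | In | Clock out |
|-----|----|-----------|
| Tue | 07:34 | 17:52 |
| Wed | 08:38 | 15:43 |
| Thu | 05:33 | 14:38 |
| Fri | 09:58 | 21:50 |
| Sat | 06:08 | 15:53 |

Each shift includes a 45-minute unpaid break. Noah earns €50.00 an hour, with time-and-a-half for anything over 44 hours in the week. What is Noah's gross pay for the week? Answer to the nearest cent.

Tue: 07:34–17:52 = 10 h 18 min; less 45 min break → 9 h 33 min
Wed: 08:38–15:43 = 7 h 5 min; less 45 min break → 6 h 20 min
Thu: 05:33–14:38 = 9 h 5 min; less 45 min break → 8 h 20 min
Fri: 09:58–21:50 = 11 h 52 min; less 45 min break → 11 h 7 min
Sat: 06:08–15:53 = 9 h 45 min; less 45 min break → 9 h 0 min
Total worked: 44 h 20 min = 2660 min.
Regular 44 h 0 min = 2640 min at €50.00/h; overtime 0 h 20 min = 20 min at €75.00/h.
Pay = (2640 × €50.00 + 20 × €75.00) ÷ 60 = €2225.00.

€2225.00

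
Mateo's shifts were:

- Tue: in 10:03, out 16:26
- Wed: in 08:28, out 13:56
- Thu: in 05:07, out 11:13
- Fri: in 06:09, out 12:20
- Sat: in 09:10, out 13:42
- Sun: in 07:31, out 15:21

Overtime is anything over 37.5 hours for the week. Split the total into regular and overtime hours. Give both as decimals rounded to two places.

Regular 36.50 hours, overtime 0.00 hours

Tue: 10:03–16:26 = 6 h 23 min
Wed: 08:28–13:56 = 5 h 28 min
Thu: 05:07–11:13 = 6 h 6 min
Fri: 06:09–12:20 = 6 h 11 min
Sat: 09:10–13:42 = 4 h 32 min
Sun: 07:31–15:21 = 7 h 50 min
Total worked: 36 h 30 min = 36.50 h.
Threshold 37.5 h → overtime 0 h 0 min, regular 36 h 30 min.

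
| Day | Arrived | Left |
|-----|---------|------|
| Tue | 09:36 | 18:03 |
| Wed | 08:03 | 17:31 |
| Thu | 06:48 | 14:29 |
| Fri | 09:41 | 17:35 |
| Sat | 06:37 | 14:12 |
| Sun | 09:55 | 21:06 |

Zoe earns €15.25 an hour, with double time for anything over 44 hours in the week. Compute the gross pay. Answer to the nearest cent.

Tue: 09:36–18:03 = 8 h 27 min
Wed: 08:03–17:31 = 9 h 28 min
Thu: 06:48–14:29 = 7 h 41 min
Fri: 09:41–17:35 = 7 h 54 min
Sat: 06:37–14:12 = 7 h 35 min
Sun: 09:55–21:06 = 11 h 11 min
Total worked: 52 h 16 min = 3136 min.
Regular 44 h 0 min = 2640 min at €15.25/h; overtime 8 h 16 min = 496 min at €30.50/h.
Pay = (2640 × €15.25 + 496 × €30.50) ÷ 60 = €923.13.

€923.13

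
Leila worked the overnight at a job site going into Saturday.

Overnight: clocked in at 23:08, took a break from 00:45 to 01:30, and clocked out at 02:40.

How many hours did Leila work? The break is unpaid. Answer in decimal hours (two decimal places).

2.78 hours

Overnight: 23:08 → midnight = 0 h 52 min; midnight → 02:40 = 2 h 40 min; span 3 h 32 min; less 45 min break → 2 h 47 min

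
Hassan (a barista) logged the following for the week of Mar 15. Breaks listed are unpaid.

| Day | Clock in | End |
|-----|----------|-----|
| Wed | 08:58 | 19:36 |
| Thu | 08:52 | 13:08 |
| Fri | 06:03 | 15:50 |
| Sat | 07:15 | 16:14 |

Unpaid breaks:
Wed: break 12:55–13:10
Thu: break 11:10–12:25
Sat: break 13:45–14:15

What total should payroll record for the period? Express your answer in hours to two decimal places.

Wed: 08:58–19:36 = 10 h 38 min; less 15 min break → 10 h 23 min
Thu: 08:52–13:08 = 4 h 16 min; less 75 min break → 3 h 1 min
Fri: 06:03–15:50 = 9 h 47 min
Sat: 07:15–16:14 = 8 h 59 min; less 30 min break → 8 h 29 min
Total: 10 h 23 min + 3 h 1 min + 9 h 47 min + 8 h 29 min = 31 h 40 min.

31.67 hours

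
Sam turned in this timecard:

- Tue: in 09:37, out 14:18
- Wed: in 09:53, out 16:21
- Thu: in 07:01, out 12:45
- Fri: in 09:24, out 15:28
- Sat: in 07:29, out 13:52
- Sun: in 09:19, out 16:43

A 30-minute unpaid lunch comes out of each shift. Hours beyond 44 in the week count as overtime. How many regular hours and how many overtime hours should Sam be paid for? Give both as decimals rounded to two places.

Regular 33.73 hours, overtime 0.00 hours

Tue: 09:37–14:18 = 4 h 41 min; less 30 min break → 4 h 11 min
Wed: 09:53–16:21 = 6 h 28 min; less 30 min break → 5 h 58 min
Thu: 07:01–12:45 = 5 h 44 min; less 30 min break → 5 h 14 min
Fri: 09:24–15:28 = 6 h 4 min; less 30 min break → 5 h 34 min
Sat: 07:29–13:52 = 6 h 23 min; less 30 min break → 5 h 53 min
Sun: 09:19–16:43 = 7 h 24 min; less 30 min break → 6 h 54 min
Total worked: 33 h 44 min = 33.73 h.
Threshold 44 h → overtime 0 h 0 min, regular 33 h 44 min.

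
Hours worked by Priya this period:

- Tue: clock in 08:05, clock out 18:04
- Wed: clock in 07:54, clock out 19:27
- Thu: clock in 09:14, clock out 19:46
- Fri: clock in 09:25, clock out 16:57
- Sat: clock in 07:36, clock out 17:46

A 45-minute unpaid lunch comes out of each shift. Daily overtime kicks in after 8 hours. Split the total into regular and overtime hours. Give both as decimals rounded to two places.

Tue: 08:05–18:04 = 9 h 59 min; less 45 min break → 9 h 14 min
Wed: 07:54–19:27 = 11 h 33 min; less 45 min break → 10 h 48 min
Thu: 09:14–19:46 = 10 h 32 min; less 45 min break → 9 h 47 min
Fri: 09:25–16:57 = 7 h 32 min; less 45 min break → 6 h 47 min
Sat: 07:36–17:46 = 10 h 10 min; less 45 min break → 9 h 25 min
Tue reg 8 h 0 min / OT 1 h 14 min; Wed reg 8 h 0 min / OT 2 h 48 min; Thu reg 8 h 0 min / OT 1 h 47 min; Fri reg 6 h 47 min / OT 0 h 0 min; Sat reg 8 h 0 min / OT 1 h 25 min.
Totals: regular 38 h 47 min, overtime 7 h 14 min.

Regular 38.78 hours, overtime 7.23 hours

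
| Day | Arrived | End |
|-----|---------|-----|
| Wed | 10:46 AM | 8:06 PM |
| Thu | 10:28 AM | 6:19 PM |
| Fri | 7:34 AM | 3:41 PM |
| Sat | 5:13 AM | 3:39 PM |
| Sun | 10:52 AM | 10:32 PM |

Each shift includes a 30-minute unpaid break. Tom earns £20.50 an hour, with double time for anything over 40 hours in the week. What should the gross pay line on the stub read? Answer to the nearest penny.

£1020.90

Wed: 10:46 AM–8:06 PM = 9 h 20 min; less 30 min break → 8 h 50 min
Thu: 10:28 AM–6:19 PM = 7 h 51 min; less 30 min break → 7 h 21 min
Fri: 7:34 AM–3:41 PM = 8 h 7 min; less 30 min break → 7 h 37 min
Sat: 5:13 AM–3:39 PM = 10 h 26 min; less 30 min break → 9 h 56 min
Sun: 10:52 AM–10:32 PM = 11 h 40 min; less 30 min break → 11 h 10 min
Total worked: 44 h 54 min = 2694 min.
Regular 40 h 0 min = 2400 min at £20.50/h; overtime 4 h 54 min = 294 min at £41.00/h.
Pay = (2400 × £20.50 + 294 × £41.00) ÷ 60 = £1020.90.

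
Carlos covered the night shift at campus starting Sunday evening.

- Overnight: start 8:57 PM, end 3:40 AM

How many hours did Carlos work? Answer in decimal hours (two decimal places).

6.72 hours

Overnight: 8:57 PM → midnight = 3 h 3 min; midnight → 3:40 AM = 3 h 40 min; span 6 h 43 min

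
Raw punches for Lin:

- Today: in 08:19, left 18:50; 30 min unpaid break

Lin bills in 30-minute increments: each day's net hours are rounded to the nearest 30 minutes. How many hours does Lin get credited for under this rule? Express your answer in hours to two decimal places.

10.00 hours

Today: 08:19–18:50 = 10 h 31 min − 30 min = 10 h 1 min → rounds to 10 h 0 min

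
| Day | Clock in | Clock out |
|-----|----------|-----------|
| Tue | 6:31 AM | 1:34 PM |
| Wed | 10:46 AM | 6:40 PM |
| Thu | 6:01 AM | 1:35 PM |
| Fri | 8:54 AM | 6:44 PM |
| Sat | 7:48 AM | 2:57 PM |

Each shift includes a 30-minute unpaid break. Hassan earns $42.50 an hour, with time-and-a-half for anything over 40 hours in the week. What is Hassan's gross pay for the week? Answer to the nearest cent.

Tue: 6:31 AM–1:34 PM = 7 h 3 min; less 30 min break → 6 h 33 min
Wed: 10:46 AM–6:40 PM = 7 h 54 min; less 30 min break → 7 h 24 min
Thu: 6:01 AM–1:35 PM = 7 h 34 min; less 30 min break → 7 h 4 min
Fri: 8:54 AM–6:44 PM = 9 h 50 min; less 30 min break → 9 h 20 min
Sat: 7:48 AM–2:57 PM = 7 h 9 min; less 30 min break → 6 h 39 min
Total worked: 37 h 0 min = 2220 min.
Regular 37 h 0 min = 2220 min at $42.50/h; overtime 0 h 0 min = 0 min at $63.75/h.
Pay = (2220 × $42.50 + 0 × $63.75) ÷ 60 = $1572.50.

$1572.50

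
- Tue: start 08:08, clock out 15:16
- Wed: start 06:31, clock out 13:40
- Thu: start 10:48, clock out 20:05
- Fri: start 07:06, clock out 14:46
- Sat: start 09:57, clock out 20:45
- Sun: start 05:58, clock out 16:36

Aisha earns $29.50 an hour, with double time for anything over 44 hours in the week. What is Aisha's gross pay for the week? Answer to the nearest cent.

$1809.33

Tue: 08:08–15:16 = 7 h 8 min
Wed: 06:31–13:40 = 7 h 9 min
Thu: 10:48–20:05 = 9 h 17 min
Fri: 07:06–14:46 = 7 h 40 min
Sat: 09:57–20:45 = 10 h 48 min
Sun: 05:58–16:36 = 10 h 38 min
Total worked: 52 h 40 min = 3160 min.
Regular 44 h 0 min = 2640 min at $29.50/h; overtime 8 h 40 min = 520 min at $59.00/h.
Pay = (2640 × $29.50 + 520 × $59.00) ÷ 60 = $1809.33.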